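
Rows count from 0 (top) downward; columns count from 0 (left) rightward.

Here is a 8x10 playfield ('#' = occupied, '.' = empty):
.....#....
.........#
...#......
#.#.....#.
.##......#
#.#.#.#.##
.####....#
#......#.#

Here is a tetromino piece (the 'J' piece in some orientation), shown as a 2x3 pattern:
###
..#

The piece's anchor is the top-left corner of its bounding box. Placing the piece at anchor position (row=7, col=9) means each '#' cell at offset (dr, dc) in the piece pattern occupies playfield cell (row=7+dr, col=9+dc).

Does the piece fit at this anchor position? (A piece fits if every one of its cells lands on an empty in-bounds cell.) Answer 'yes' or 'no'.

Answer: no

Derivation:
Check each piece cell at anchor (7, 9):
  offset (0,0) -> (7,9): occupied ('#') -> FAIL
  offset (0,1) -> (7,10): out of bounds -> FAIL
  offset (0,2) -> (7,11): out of bounds -> FAIL
  offset (1,2) -> (8,11): out of bounds -> FAIL
All cells valid: no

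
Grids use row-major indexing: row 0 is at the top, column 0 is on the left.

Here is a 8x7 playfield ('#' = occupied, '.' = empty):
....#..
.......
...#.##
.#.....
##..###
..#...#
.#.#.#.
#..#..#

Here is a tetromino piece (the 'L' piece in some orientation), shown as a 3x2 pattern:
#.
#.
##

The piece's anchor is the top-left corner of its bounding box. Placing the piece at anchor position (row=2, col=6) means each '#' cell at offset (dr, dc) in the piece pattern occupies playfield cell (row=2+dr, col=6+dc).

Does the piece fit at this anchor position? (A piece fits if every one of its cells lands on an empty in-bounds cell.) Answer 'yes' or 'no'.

Check each piece cell at anchor (2, 6):
  offset (0,0) -> (2,6): occupied ('#') -> FAIL
  offset (1,0) -> (3,6): empty -> OK
  offset (2,0) -> (4,6): occupied ('#') -> FAIL
  offset (2,1) -> (4,7): out of bounds -> FAIL
All cells valid: no

Answer: no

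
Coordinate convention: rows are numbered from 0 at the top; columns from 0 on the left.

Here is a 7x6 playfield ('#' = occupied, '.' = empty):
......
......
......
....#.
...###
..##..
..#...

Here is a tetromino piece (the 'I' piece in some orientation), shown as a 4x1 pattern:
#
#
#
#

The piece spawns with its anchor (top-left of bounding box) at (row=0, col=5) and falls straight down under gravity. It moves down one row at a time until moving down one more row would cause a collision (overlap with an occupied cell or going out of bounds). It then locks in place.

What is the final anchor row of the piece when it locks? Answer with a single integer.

Spawn at (row=0, col=5). Try each row:
  row 0: fits
  row 1: blocked -> lock at row 0

Answer: 0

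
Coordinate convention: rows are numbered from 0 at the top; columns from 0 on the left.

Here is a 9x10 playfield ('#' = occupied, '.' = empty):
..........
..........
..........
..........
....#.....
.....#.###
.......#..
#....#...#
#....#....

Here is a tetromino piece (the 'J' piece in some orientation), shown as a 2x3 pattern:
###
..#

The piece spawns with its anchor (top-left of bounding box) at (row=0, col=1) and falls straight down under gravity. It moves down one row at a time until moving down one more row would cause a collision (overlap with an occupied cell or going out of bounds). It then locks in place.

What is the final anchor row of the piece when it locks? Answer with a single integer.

Answer: 7

Derivation:
Spawn at (row=0, col=1). Try each row:
  row 0: fits
  row 1: fits
  row 2: fits
  row 3: fits
  row 4: fits
  row 5: fits
  row 6: fits
  row 7: fits
  row 8: blocked -> lock at row 7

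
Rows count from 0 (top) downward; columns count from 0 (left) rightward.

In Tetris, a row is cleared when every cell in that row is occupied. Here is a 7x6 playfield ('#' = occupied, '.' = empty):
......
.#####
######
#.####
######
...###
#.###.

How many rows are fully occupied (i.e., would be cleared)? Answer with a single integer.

Answer: 2

Derivation:
Check each row:
  row 0: 6 empty cells -> not full
  row 1: 1 empty cell -> not full
  row 2: 0 empty cells -> FULL (clear)
  row 3: 1 empty cell -> not full
  row 4: 0 empty cells -> FULL (clear)
  row 5: 3 empty cells -> not full
  row 6: 2 empty cells -> not full
Total rows cleared: 2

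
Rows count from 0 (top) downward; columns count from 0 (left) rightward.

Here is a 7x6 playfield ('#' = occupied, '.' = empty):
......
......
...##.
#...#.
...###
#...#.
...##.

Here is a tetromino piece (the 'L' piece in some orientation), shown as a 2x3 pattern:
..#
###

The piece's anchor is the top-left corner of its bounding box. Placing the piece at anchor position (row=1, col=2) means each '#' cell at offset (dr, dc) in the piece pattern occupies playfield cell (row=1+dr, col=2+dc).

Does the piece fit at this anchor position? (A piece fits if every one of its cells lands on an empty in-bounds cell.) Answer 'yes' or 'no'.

Check each piece cell at anchor (1, 2):
  offset (0,2) -> (1,4): empty -> OK
  offset (1,0) -> (2,2): empty -> OK
  offset (1,1) -> (2,3): occupied ('#') -> FAIL
  offset (1,2) -> (2,4): occupied ('#') -> FAIL
All cells valid: no

Answer: no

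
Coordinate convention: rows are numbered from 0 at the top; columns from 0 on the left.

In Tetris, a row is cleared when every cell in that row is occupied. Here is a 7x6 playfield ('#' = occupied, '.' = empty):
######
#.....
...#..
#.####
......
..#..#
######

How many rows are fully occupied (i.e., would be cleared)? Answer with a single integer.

Answer: 2

Derivation:
Check each row:
  row 0: 0 empty cells -> FULL (clear)
  row 1: 5 empty cells -> not full
  row 2: 5 empty cells -> not full
  row 3: 1 empty cell -> not full
  row 4: 6 empty cells -> not full
  row 5: 4 empty cells -> not full
  row 6: 0 empty cells -> FULL (clear)
Total rows cleared: 2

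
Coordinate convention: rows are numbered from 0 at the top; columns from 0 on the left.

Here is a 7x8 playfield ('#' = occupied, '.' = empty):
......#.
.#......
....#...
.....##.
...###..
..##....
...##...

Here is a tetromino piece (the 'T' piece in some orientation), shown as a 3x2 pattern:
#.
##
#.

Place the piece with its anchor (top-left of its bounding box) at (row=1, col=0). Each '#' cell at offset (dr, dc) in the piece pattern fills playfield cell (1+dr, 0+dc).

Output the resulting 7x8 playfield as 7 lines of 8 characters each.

Fill (1+0,0+0) = (1,0)
Fill (1+1,0+0) = (2,0)
Fill (1+1,0+1) = (2,1)
Fill (1+2,0+0) = (3,0)

Answer: ......#.
##......
##..#...
#....##.
...###..
..##....
...##...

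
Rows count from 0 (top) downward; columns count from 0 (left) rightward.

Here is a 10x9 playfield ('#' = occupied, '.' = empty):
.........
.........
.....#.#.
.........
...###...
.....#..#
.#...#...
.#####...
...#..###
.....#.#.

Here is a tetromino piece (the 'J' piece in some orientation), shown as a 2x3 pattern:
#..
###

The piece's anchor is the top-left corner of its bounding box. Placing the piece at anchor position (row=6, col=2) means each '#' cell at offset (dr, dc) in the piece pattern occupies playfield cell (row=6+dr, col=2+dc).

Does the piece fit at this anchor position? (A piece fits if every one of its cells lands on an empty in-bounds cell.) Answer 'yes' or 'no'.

Check each piece cell at anchor (6, 2):
  offset (0,0) -> (6,2): empty -> OK
  offset (1,0) -> (7,2): occupied ('#') -> FAIL
  offset (1,1) -> (7,3): occupied ('#') -> FAIL
  offset (1,2) -> (7,4): occupied ('#') -> FAIL
All cells valid: no

Answer: no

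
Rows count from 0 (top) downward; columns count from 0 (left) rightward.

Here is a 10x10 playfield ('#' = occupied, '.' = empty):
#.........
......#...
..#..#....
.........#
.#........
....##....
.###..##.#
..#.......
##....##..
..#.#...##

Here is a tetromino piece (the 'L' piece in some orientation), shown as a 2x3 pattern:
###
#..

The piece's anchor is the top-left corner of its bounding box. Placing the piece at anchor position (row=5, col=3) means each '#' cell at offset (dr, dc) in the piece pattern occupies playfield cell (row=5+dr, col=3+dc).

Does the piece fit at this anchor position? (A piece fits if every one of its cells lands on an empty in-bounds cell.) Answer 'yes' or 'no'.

Answer: no

Derivation:
Check each piece cell at anchor (5, 3):
  offset (0,0) -> (5,3): empty -> OK
  offset (0,1) -> (5,4): occupied ('#') -> FAIL
  offset (0,2) -> (5,5): occupied ('#') -> FAIL
  offset (1,0) -> (6,3): occupied ('#') -> FAIL
All cells valid: no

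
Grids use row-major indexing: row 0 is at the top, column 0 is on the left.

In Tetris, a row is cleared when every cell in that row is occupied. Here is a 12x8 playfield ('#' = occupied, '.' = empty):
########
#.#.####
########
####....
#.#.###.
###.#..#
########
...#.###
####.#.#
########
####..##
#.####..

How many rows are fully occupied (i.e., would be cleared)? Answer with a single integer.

Answer: 4

Derivation:
Check each row:
  row 0: 0 empty cells -> FULL (clear)
  row 1: 2 empty cells -> not full
  row 2: 0 empty cells -> FULL (clear)
  row 3: 4 empty cells -> not full
  row 4: 3 empty cells -> not full
  row 5: 3 empty cells -> not full
  row 6: 0 empty cells -> FULL (clear)
  row 7: 4 empty cells -> not full
  row 8: 2 empty cells -> not full
  row 9: 0 empty cells -> FULL (clear)
  row 10: 2 empty cells -> not full
  row 11: 3 empty cells -> not full
Total rows cleared: 4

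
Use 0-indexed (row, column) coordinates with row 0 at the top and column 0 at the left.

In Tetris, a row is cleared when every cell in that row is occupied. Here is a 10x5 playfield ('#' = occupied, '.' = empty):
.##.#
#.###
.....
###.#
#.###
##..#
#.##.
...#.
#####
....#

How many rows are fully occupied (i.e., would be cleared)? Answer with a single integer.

Answer: 1

Derivation:
Check each row:
  row 0: 2 empty cells -> not full
  row 1: 1 empty cell -> not full
  row 2: 5 empty cells -> not full
  row 3: 1 empty cell -> not full
  row 4: 1 empty cell -> not full
  row 5: 2 empty cells -> not full
  row 6: 2 empty cells -> not full
  row 7: 4 empty cells -> not full
  row 8: 0 empty cells -> FULL (clear)
  row 9: 4 empty cells -> not full
Total rows cleared: 1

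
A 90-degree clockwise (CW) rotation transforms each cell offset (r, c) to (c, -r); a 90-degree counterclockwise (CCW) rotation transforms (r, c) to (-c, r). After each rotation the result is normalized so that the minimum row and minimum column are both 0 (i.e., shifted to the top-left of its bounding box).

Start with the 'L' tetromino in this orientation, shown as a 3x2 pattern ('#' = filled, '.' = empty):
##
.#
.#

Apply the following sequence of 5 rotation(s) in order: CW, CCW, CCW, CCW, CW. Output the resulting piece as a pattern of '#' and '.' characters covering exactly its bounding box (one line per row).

Answer: ###
#..

Derivation:
Start:
##
.#
.#
After rotation 1 (CW):
..#
###
After rotation 2 (CCW):
##
.#
.#
After rotation 3 (CCW):
###
#..
After rotation 4 (CCW):
#.
#.
##
After rotation 5 (CW):
###
#..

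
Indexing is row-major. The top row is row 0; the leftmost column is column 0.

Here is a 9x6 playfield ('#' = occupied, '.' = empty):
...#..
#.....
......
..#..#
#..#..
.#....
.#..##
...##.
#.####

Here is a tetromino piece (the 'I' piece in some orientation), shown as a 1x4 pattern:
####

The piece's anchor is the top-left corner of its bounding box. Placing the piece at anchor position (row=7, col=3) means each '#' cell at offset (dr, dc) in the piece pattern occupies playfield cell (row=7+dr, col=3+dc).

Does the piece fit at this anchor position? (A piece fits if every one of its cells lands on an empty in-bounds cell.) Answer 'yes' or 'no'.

Answer: no

Derivation:
Check each piece cell at anchor (7, 3):
  offset (0,0) -> (7,3): occupied ('#') -> FAIL
  offset (0,1) -> (7,4): occupied ('#') -> FAIL
  offset (0,2) -> (7,5): empty -> OK
  offset (0,3) -> (7,6): out of bounds -> FAIL
All cells valid: no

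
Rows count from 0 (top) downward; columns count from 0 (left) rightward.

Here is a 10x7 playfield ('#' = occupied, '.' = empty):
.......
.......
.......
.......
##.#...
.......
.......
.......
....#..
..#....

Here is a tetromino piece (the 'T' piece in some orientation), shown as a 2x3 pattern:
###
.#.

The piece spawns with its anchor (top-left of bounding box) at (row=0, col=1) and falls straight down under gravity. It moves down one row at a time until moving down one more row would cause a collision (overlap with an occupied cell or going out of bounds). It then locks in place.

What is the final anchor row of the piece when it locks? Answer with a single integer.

Answer: 3

Derivation:
Spawn at (row=0, col=1). Try each row:
  row 0: fits
  row 1: fits
  row 2: fits
  row 3: fits
  row 4: blocked -> lock at row 3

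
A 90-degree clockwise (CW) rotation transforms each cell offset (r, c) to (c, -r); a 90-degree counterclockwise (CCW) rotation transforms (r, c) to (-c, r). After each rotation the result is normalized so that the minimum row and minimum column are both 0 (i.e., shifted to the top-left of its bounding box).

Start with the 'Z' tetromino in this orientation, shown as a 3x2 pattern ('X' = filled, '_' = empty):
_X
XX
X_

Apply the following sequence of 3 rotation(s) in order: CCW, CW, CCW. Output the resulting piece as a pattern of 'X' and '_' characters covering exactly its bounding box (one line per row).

Answer: XX_
_XX

Derivation:
Start:
_X
XX
X_
After rotation 1 (CCW):
XX_
_XX
After rotation 2 (CW):
_X
XX
X_
After rotation 3 (CCW):
XX_
_XX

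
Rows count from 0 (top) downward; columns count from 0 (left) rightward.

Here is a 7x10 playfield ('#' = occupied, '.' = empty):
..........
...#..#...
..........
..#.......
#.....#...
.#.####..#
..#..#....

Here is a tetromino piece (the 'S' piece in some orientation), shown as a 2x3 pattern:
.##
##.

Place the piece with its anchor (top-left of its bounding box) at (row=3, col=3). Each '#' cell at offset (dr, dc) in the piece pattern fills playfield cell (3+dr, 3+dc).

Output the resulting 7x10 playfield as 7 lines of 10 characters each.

Answer: ..........
...#..#...
..........
..#.##....
#..##.#...
.#.####..#
..#..#....

Derivation:
Fill (3+0,3+1) = (3,4)
Fill (3+0,3+2) = (3,5)
Fill (3+1,3+0) = (4,3)
Fill (3+1,3+1) = (4,4)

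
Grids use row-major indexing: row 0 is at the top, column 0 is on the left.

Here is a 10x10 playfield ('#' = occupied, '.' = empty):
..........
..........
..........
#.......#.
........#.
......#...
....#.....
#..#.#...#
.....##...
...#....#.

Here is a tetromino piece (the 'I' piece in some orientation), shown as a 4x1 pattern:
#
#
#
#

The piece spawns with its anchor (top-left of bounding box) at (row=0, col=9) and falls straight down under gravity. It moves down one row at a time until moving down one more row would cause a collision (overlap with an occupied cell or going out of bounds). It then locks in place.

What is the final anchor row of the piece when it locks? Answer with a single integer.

Answer: 3

Derivation:
Spawn at (row=0, col=9). Try each row:
  row 0: fits
  row 1: fits
  row 2: fits
  row 3: fits
  row 4: blocked -> lock at row 3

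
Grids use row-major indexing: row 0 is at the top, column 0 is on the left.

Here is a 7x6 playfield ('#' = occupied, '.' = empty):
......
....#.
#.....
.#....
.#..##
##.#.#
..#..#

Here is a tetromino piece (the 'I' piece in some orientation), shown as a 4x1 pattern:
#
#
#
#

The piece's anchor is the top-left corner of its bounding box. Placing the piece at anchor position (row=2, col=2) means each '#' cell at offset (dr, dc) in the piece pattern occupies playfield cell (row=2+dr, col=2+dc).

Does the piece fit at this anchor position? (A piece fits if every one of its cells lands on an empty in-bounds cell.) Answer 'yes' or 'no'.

Answer: yes

Derivation:
Check each piece cell at anchor (2, 2):
  offset (0,0) -> (2,2): empty -> OK
  offset (1,0) -> (3,2): empty -> OK
  offset (2,0) -> (4,2): empty -> OK
  offset (3,0) -> (5,2): empty -> OK
All cells valid: yes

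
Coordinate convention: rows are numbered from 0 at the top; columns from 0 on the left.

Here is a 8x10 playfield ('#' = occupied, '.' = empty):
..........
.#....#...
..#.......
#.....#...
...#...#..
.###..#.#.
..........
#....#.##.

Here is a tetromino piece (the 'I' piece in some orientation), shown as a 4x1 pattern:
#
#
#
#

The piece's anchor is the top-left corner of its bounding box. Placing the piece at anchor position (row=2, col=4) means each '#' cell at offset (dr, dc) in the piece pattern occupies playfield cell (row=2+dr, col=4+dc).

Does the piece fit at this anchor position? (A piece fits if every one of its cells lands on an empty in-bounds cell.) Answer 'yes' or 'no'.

Check each piece cell at anchor (2, 4):
  offset (0,0) -> (2,4): empty -> OK
  offset (1,0) -> (3,4): empty -> OK
  offset (2,0) -> (4,4): empty -> OK
  offset (3,0) -> (5,4): empty -> OK
All cells valid: yes

Answer: yes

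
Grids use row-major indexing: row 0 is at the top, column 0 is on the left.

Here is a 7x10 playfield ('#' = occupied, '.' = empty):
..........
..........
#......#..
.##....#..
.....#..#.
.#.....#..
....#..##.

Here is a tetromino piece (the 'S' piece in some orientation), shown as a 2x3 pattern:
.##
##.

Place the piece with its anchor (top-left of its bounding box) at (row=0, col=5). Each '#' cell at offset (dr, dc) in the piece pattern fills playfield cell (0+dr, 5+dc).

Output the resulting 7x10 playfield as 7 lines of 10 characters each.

Answer: ......##..
.....##...
#......#..
.##....#..
.....#..#.
.#.....#..
....#..##.

Derivation:
Fill (0+0,5+1) = (0,6)
Fill (0+0,5+2) = (0,7)
Fill (0+1,5+0) = (1,5)
Fill (0+1,5+1) = (1,6)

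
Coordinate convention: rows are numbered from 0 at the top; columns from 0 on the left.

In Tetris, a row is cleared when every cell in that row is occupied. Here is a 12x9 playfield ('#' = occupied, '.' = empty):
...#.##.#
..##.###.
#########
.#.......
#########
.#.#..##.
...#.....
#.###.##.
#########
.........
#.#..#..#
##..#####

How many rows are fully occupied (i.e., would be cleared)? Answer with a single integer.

Answer: 3

Derivation:
Check each row:
  row 0: 5 empty cells -> not full
  row 1: 4 empty cells -> not full
  row 2: 0 empty cells -> FULL (clear)
  row 3: 8 empty cells -> not full
  row 4: 0 empty cells -> FULL (clear)
  row 5: 5 empty cells -> not full
  row 6: 8 empty cells -> not full
  row 7: 3 empty cells -> not full
  row 8: 0 empty cells -> FULL (clear)
  row 9: 9 empty cells -> not full
  row 10: 5 empty cells -> not full
  row 11: 2 empty cells -> not full
Total rows cleared: 3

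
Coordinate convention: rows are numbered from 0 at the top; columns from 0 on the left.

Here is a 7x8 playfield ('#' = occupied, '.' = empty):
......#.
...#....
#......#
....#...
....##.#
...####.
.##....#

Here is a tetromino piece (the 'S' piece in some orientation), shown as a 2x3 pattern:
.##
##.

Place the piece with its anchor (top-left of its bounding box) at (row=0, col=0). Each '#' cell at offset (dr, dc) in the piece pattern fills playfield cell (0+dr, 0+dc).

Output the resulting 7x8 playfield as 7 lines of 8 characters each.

Answer: .##...#.
##.#....
#......#
....#...
....##.#
...####.
.##....#

Derivation:
Fill (0+0,0+1) = (0,1)
Fill (0+0,0+2) = (0,2)
Fill (0+1,0+0) = (1,0)
Fill (0+1,0+1) = (1,1)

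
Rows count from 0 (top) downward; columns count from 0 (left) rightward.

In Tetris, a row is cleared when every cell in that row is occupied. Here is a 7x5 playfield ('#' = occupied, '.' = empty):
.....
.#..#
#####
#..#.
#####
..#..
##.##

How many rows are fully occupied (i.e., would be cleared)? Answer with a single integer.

Check each row:
  row 0: 5 empty cells -> not full
  row 1: 3 empty cells -> not full
  row 2: 0 empty cells -> FULL (clear)
  row 3: 3 empty cells -> not full
  row 4: 0 empty cells -> FULL (clear)
  row 5: 4 empty cells -> not full
  row 6: 1 empty cell -> not full
Total rows cleared: 2

Answer: 2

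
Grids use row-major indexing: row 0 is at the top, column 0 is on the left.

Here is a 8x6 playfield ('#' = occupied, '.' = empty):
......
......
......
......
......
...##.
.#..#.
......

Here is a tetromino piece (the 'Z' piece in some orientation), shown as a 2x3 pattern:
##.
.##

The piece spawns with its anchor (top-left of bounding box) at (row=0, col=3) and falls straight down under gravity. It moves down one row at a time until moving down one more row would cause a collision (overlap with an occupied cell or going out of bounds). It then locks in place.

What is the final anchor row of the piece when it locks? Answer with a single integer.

Answer: 3

Derivation:
Spawn at (row=0, col=3). Try each row:
  row 0: fits
  row 1: fits
  row 2: fits
  row 3: fits
  row 4: blocked -> lock at row 3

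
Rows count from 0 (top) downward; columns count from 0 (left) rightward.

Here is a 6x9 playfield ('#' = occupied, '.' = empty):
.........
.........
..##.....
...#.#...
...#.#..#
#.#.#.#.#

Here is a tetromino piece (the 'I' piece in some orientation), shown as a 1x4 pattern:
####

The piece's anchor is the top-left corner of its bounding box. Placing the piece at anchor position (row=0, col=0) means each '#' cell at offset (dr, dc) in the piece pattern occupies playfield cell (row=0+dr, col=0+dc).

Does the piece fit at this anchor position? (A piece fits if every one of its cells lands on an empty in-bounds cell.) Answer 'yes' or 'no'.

Check each piece cell at anchor (0, 0):
  offset (0,0) -> (0,0): empty -> OK
  offset (0,1) -> (0,1): empty -> OK
  offset (0,2) -> (0,2): empty -> OK
  offset (0,3) -> (0,3): empty -> OK
All cells valid: yes

Answer: yes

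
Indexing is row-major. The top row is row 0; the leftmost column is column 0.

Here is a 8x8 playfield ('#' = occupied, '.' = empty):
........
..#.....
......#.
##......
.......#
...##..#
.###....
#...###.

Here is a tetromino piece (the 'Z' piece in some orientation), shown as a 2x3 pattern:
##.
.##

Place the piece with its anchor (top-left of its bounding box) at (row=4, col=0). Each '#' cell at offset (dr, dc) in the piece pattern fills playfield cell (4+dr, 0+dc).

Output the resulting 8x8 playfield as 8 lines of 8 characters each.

Fill (4+0,0+0) = (4,0)
Fill (4+0,0+1) = (4,1)
Fill (4+1,0+1) = (5,1)
Fill (4+1,0+2) = (5,2)

Answer: ........
..#.....
......#.
##......
##.....#
.####..#
.###....
#...###.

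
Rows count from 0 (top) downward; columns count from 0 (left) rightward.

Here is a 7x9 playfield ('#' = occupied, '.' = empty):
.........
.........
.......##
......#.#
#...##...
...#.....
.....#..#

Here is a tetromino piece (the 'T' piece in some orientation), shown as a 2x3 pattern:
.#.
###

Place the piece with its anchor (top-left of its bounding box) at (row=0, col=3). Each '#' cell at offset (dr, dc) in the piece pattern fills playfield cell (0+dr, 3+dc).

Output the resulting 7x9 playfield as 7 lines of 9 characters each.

Fill (0+0,3+1) = (0,4)
Fill (0+1,3+0) = (1,3)
Fill (0+1,3+1) = (1,4)
Fill (0+1,3+2) = (1,5)

Answer: ....#....
...###...
.......##
......#.#
#...##...
...#.....
.....#..#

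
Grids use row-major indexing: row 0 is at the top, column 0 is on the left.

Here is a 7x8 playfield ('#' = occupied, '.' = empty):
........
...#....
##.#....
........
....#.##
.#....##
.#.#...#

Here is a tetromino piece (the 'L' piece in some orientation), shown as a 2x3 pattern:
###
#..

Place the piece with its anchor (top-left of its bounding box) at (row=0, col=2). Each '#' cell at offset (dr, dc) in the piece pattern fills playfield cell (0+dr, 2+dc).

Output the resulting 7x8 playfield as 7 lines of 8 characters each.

Answer: ..###...
..##....
##.#....
........
....#.##
.#....##
.#.#...#

Derivation:
Fill (0+0,2+0) = (0,2)
Fill (0+0,2+1) = (0,3)
Fill (0+0,2+2) = (0,4)
Fill (0+1,2+0) = (1,2)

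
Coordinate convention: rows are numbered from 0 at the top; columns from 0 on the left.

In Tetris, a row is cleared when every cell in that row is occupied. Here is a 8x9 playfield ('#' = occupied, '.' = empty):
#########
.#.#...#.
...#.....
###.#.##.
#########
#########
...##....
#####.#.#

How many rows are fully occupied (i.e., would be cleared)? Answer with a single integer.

Check each row:
  row 0: 0 empty cells -> FULL (clear)
  row 1: 6 empty cells -> not full
  row 2: 8 empty cells -> not full
  row 3: 3 empty cells -> not full
  row 4: 0 empty cells -> FULL (clear)
  row 5: 0 empty cells -> FULL (clear)
  row 6: 7 empty cells -> not full
  row 7: 2 empty cells -> not full
Total rows cleared: 3

Answer: 3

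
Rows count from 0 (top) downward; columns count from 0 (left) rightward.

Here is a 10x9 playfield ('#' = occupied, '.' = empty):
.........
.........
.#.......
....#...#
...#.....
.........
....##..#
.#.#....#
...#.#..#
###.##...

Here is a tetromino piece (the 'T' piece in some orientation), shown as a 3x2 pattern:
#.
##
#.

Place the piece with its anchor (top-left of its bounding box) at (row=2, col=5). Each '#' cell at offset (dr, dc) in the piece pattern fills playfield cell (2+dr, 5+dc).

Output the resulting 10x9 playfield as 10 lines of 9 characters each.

Answer: .........
.........
.#...#...
....###.#
...#.#...
.........
....##..#
.#.#....#
...#.#..#
###.##...

Derivation:
Fill (2+0,5+0) = (2,5)
Fill (2+1,5+0) = (3,5)
Fill (2+1,5+1) = (3,6)
Fill (2+2,5+0) = (4,5)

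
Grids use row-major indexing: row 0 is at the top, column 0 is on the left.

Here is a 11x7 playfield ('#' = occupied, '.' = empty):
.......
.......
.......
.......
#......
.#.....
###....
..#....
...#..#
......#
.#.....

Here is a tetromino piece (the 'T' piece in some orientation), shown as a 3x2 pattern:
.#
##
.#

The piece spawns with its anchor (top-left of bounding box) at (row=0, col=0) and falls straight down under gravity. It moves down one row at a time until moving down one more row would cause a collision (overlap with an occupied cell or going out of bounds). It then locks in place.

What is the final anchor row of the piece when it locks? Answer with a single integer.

Spawn at (row=0, col=0). Try each row:
  row 0: fits
  row 1: fits
  row 2: fits
  row 3: blocked -> lock at row 2

Answer: 2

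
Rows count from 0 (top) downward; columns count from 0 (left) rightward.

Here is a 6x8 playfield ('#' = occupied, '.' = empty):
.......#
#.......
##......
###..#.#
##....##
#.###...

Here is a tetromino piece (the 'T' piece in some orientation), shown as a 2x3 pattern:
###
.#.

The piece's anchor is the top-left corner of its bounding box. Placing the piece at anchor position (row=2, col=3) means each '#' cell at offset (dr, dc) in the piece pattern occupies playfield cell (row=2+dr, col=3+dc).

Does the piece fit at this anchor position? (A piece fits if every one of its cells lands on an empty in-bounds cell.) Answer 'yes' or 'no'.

Check each piece cell at anchor (2, 3):
  offset (0,0) -> (2,3): empty -> OK
  offset (0,1) -> (2,4): empty -> OK
  offset (0,2) -> (2,5): empty -> OK
  offset (1,1) -> (3,4): empty -> OK
All cells valid: yes

Answer: yes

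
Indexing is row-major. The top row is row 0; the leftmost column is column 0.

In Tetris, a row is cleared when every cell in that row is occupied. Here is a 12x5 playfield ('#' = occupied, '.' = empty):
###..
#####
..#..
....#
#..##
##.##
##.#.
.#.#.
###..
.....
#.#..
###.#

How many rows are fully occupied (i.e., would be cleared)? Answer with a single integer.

Check each row:
  row 0: 2 empty cells -> not full
  row 1: 0 empty cells -> FULL (clear)
  row 2: 4 empty cells -> not full
  row 3: 4 empty cells -> not full
  row 4: 2 empty cells -> not full
  row 5: 1 empty cell -> not full
  row 6: 2 empty cells -> not full
  row 7: 3 empty cells -> not full
  row 8: 2 empty cells -> not full
  row 9: 5 empty cells -> not full
  row 10: 3 empty cells -> not full
  row 11: 1 empty cell -> not full
Total rows cleared: 1

Answer: 1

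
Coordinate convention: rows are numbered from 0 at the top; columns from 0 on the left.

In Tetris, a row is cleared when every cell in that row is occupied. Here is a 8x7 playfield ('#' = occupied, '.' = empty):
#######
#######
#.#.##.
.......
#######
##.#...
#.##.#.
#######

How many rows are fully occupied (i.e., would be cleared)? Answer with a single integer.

Check each row:
  row 0: 0 empty cells -> FULL (clear)
  row 1: 0 empty cells -> FULL (clear)
  row 2: 3 empty cells -> not full
  row 3: 7 empty cells -> not full
  row 4: 0 empty cells -> FULL (clear)
  row 5: 4 empty cells -> not full
  row 6: 3 empty cells -> not full
  row 7: 0 empty cells -> FULL (clear)
Total rows cleared: 4

Answer: 4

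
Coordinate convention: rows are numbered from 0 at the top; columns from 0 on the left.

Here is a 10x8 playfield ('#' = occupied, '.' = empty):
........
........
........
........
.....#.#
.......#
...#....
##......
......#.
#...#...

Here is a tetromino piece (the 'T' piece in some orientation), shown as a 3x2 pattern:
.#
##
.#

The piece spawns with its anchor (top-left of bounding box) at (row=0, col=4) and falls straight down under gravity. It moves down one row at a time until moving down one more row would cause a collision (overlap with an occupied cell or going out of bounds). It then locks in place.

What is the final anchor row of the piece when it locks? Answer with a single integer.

Spawn at (row=0, col=4). Try each row:
  row 0: fits
  row 1: fits
  row 2: blocked -> lock at row 1

Answer: 1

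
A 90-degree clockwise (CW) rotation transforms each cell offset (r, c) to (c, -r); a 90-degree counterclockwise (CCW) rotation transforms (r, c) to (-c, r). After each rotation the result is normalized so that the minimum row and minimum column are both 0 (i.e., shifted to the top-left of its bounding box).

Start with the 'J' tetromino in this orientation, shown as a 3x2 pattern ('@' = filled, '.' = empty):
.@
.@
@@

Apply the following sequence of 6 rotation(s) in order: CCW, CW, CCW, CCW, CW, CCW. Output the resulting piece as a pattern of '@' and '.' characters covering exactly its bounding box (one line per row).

Start:
.@
.@
@@
After rotation 1 (CCW):
@@@
..@
After rotation 2 (CW):
.@
.@
@@
After rotation 3 (CCW):
@@@
..@
After rotation 4 (CCW):
@@
@.
@.
After rotation 5 (CW):
@@@
..@
After rotation 6 (CCW):
@@
@.
@.

Answer: @@
@.
@.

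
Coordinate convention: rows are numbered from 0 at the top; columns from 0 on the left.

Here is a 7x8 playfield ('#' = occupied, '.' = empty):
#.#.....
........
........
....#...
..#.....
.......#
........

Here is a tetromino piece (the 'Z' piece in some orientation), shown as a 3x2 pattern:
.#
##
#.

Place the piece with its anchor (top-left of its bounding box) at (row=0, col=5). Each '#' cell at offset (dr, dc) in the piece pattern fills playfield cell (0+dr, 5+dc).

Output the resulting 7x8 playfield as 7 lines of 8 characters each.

Answer: #.#...#.
.....##.
.....#..
....#...
..#.....
.......#
........

Derivation:
Fill (0+0,5+1) = (0,6)
Fill (0+1,5+0) = (1,5)
Fill (0+1,5+1) = (1,6)
Fill (0+2,5+0) = (2,5)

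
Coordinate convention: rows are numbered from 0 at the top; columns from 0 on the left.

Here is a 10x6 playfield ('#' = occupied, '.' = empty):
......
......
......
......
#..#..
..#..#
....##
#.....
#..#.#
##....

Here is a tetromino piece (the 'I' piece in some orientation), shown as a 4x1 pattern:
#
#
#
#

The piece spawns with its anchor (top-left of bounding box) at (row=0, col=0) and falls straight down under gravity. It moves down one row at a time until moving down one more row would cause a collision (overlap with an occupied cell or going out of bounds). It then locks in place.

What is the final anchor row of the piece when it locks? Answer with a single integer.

Answer: 0

Derivation:
Spawn at (row=0, col=0). Try each row:
  row 0: fits
  row 1: blocked -> lock at row 0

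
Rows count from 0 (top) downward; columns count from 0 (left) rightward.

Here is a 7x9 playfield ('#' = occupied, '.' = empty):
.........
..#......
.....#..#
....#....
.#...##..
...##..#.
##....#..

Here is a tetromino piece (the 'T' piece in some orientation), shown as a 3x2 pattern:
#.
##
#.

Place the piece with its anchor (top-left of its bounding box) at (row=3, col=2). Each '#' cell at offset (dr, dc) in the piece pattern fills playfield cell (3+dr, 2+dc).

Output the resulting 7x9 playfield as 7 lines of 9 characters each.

Answer: .........
..#......
.....#..#
..#.#....
.###.##..
..###..#.
##....#..

Derivation:
Fill (3+0,2+0) = (3,2)
Fill (3+1,2+0) = (4,2)
Fill (3+1,2+1) = (4,3)
Fill (3+2,2+0) = (5,2)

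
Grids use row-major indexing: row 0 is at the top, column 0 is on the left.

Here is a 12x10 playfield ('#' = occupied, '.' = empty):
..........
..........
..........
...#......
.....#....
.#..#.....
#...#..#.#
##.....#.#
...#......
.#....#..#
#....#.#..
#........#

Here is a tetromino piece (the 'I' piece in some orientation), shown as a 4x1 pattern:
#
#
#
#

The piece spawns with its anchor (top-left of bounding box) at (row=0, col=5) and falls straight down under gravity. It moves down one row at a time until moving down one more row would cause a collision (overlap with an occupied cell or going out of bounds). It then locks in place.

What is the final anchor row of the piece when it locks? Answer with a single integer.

Spawn at (row=0, col=5). Try each row:
  row 0: fits
  row 1: blocked -> lock at row 0

Answer: 0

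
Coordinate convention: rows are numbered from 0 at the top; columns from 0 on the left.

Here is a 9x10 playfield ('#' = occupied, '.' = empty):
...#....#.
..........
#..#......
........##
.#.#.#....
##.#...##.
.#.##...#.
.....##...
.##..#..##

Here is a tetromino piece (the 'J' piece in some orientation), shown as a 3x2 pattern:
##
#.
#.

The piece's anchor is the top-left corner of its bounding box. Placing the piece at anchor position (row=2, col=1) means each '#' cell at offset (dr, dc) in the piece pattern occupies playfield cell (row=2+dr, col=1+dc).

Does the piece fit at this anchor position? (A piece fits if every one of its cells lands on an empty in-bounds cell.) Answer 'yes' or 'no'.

Check each piece cell at anchor (2, 1):
  offset (0,0) -> (2,1): empty -> OK
  offset (0,1) -> (2,2): empty -> OK
  offset (1,0) -> (3,1): empty -> OK
  offset (2,0) -> (4,1): occupied ('#') -> FAIL
All cells valid: no

Answer: no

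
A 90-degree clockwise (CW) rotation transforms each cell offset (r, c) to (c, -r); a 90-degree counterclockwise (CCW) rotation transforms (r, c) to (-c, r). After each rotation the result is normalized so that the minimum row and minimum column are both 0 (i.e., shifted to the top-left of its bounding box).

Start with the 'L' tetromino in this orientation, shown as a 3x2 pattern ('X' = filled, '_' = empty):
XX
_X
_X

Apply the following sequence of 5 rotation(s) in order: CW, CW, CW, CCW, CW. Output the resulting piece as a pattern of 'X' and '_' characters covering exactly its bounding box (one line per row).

Start:
XX
_X
_X
After rotation 1 (CW):
__X
XXX
After rotation 2 (CW):
X_
X_
XX
After rotation 3 (CW):
XXX
X__
After rotation 4 (CCW):
X_
X_
XX
After rotation 5 (CW):
XXX
X__

Answer: XXX
X__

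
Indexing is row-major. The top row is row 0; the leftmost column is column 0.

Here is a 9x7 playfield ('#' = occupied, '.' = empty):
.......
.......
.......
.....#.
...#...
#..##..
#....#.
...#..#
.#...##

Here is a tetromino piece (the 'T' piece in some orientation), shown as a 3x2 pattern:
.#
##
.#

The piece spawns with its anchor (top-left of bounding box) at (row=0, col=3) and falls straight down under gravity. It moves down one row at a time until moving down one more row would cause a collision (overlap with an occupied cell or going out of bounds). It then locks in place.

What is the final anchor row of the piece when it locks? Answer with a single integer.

Answer: 2

Derivation:
Spawn at (row=0, col=3). Try each row:
  row 0: fits
  row 1: fits
  row 2: fits
  row 3: blocked -> lock at row 2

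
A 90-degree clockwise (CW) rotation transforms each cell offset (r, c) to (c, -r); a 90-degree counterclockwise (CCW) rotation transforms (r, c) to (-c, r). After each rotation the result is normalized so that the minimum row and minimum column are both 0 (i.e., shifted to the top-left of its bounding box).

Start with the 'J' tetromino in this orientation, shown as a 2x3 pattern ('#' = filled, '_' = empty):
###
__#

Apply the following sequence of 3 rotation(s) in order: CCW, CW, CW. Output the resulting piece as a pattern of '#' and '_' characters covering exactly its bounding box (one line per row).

Start:
###
__#
After rotation 1 (CCW):
##
#_
#_
After rotation 2 (CW):
###
__#
After rotation 3 (CW):
_#
_#
##

Answer: _#
_#
##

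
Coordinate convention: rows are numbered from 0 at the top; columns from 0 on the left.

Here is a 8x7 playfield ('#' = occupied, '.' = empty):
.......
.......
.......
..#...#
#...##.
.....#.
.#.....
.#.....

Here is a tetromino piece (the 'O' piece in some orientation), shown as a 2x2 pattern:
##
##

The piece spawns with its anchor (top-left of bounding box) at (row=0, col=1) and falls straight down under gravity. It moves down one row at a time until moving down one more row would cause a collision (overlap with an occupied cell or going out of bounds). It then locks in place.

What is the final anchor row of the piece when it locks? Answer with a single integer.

Answer: 1

Derivation:
Spawn at (row=0, col=1). Try each row:
  row 0: fits
  row 1: fits
  row 2: blocked -> lock at row 1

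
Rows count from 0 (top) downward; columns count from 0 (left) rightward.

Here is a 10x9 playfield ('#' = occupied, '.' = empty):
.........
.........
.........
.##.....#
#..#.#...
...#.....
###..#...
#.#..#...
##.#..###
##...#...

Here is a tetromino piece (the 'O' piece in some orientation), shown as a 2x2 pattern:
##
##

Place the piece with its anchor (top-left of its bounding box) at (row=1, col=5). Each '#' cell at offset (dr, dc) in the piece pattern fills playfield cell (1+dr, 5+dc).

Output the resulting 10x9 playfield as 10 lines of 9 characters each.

Fill (1+0,5+0) = (1,5)
Fill (1+0,5+1) = (1,6)
Fill (1+1,5+0) = (2,5)
Fill (1+1,5+1) = (2,6)

Answer: .........
.....##..
.....##..
.##.....#
#..#.#...
...#.....
###..#...
#.#..#...
##.#..###
##...#...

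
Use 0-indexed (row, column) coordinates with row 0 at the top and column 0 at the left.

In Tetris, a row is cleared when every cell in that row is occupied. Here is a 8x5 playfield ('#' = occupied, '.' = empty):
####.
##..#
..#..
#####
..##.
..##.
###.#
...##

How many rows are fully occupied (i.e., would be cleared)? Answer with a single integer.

Check each row:
  row 0: 1 empty cell -> not full
  row 1: 2 empty cells -> not full
  row 2: 4 empty cells -> not full
  row 3: 0 empty cells -> FULL (clear)
  row 4: 3 empty cells -> not full
  row 5: 3 empty cells -> not full
  row 6: 1 empty cell -> not full
  row 7: 3 empty cells -> not full
Total rows cleared: 1

Answer: 1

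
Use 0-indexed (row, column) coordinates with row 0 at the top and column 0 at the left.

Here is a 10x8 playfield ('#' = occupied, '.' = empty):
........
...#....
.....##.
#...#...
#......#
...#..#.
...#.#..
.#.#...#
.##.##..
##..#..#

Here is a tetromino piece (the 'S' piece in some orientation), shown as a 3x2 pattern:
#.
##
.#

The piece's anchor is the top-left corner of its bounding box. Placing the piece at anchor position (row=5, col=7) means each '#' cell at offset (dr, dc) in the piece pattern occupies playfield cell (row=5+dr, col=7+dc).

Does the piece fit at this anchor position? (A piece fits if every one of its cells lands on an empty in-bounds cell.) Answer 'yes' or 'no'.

Check each piece cell at anchor (5, 7):
  offset (0,0) -> (5,7): empty -> OK
  offset (1,0) -> (6,7): empty -> OK
  offset (1,1) -> (6,8): out of bounds -> FAIL
  offset (2,1) -> (7,8): out of bounds -> FAIL
All cells valid: no

Answer: no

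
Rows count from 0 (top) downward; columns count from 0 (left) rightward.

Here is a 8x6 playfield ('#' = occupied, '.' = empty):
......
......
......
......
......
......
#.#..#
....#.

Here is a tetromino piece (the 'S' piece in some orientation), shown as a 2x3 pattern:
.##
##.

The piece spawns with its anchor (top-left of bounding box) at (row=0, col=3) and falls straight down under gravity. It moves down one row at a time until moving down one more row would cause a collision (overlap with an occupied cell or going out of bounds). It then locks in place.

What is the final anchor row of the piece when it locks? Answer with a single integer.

Answer: 5

Derivation:
Spawn at (row=0, col=3). Try each row:
  row 0: fits
  row 1: fits
  row 2: fits
  row 3: fits
  row 4: fits
  row 5: fits
  row 6: blocked -> lock at row 5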